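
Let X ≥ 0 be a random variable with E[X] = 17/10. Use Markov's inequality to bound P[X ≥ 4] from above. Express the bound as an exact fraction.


μ = E[X] = 17/10, a = 4.
Markov: P[X ≥ 4] ≤ μ/a = (17/10)/4 = 17/40.
Numerically: ≈ 0.425000.
(Since a = 4 > μ = 1.700000, the bound 17/40 is < 1 and informative.)

P[X ≥ 4] ≤ 17/40 ≈ 0.425000.


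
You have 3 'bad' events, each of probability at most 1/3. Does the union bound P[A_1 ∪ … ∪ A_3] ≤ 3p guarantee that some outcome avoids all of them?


Union bound: P[∪_{i=1}^{3} A_i] ≤ Σ_i P[A_i] ≤ 3·p = 3·(1/3) = 1.
Numerically: 1 ≈ 1.000000.
Is 1 < 1? NO.
Since the bound 1 is ≥ 1, the union bound is uninformative here; it does NOT by itself certify existence.

3·p = 1 ≈ 1.000000; existence NOT certified by the union bound.


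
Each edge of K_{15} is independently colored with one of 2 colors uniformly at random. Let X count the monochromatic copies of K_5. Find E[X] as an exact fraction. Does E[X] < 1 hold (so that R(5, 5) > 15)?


E[X] = C(15, 5) · 2^{1 − 10} = 3003 · 2^{−9} = 3003/512.
As a reduced fraction: E[X] = 3003/512 ≈ 5.86523.
Is E[X] < 1? NO.
Since E[X] ≥ 1, the first-moment bound is inconclusive at n = 15; it does NOT by itself certify R(5, 5) > 15.

E[X] = 3003/512 ≈ 5.86523; E[X] ≥ 1; first-moment method inconclusive here.


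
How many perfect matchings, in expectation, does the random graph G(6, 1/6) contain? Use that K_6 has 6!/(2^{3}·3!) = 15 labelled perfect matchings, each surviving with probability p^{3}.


K_6 has 6!/(2^{3}·3!) = 15 labelled perfect matchings.
For each such perfect matching H, let X_H = 1 if all 3 edges of H are present in G. Then P[X_H = 1] = p^{3} = (1/6)^{3} = 1/216.
By linearity: E[X] = Σ_H E[X_H] = 15 · p^{3} = 15 · 1/216 = 5/72.
Numerically: E[X] ≈ 0.069444.

E[X] = 15 · (1/6)^{3} = 5/72 ≈ 0.069444.


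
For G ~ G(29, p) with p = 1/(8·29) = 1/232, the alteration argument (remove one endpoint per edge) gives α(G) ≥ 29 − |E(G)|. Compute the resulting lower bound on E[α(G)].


E[|E(G)|] = C(29, 2)·p = 406 · (1/232) = 7/4.
E[α(G)] ≥ n − E[|E(G)|] = 29 − 7/4 = 109/4.
Numerically: ≈ 27.25000.
(This is only a lower bound; the true E[α(G)] may be larger.)

E[α(G)] ≥ 109/4 ≈ 27.25000.


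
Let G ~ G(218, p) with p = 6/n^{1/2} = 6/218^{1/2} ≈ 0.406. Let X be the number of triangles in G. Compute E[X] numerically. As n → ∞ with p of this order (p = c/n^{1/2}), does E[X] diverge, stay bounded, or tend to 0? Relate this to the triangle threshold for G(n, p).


Number of potential triangles: C(218, 3) = 1703016.
Each occurs with probability p³ ≈ (0.406)³ ≈ 6.71072e-02.
By linearity: E[X] = C(218, 3)·p³ ≈ 1703016 · 6.71072e-02 ≈ 114284.607.
Since α = 1/2 < 1, p = c/n^{1/2} ≫ 1/n is above the triangle threshold p ~ 1/n. Asymptotically E[X] ~ (c³/6)·n^{3(1−α)} = (6³/6)·n^{1.5} → ∞; triangles are abundant w.h.p.

E[X] ≈ 114284.607; in regime p = Θ(1/n^{1/2}) E[X] diverges (above the triangle threshold p ~ 1/n).


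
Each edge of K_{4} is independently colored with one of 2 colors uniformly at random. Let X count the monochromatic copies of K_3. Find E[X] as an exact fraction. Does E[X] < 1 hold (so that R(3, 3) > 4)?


E[X] = C(4, 3) · 2^{1 − 3} = 4 · 2^{−2} = 4/4.
As a reduced fraction: E[X] = 1 ≈ 1.000.
Is E[X] < 1? NO.
Since E[X] ≥ 1, the first-moment bound is inconclusive at n = 4; it does NOT by itself certify R(3, 3) > 4.

E[X] = 1 ≈ 1.000; E[X] ≥ 1; first-moment method inconclusive here.


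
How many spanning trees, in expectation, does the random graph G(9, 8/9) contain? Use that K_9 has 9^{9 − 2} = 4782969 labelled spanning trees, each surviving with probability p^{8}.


K_9 has 9^{9 − 2} = 4782969 labelled spanning trees.
For each such spanning tree H, let X_H = 1 if all 8 edges of H are present in G. Then P[X_H = 1] = p^{8} = (8/9)^{8} = 16777216/43046721.
By linearity: E[X] = Σ_H E[X_H] = 4782969 · p^{8} = 4782969 · 16777216/43046721 = 16777216/9.
Numerically: E[X] ≈ 1.864e+06.

E[X] = 4782969 · (8/9)^{8} = 16777216/9 ≈ 1.864e+06.


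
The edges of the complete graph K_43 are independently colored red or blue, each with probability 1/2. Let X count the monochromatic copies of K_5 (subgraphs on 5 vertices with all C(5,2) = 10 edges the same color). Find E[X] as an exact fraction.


Let X = Σ_S X_S over the C(43, 5) = 962598 subsets S of size 5, where X_S = 1 if the K_5 on S is monochromatic.
For a fixed S, the K_5 on S has C(5, 2) = 10 edges. P[all 10 edges red] = (1/2)^10, and likewise for blue, so P[monochromatic] = 2·(1/2)^10 = 2^{1 − 10} = 1/512.
By linearity: E[X] = C(43, 5) · 2^{1 − 10} = 962598 · 1/512 = 481299/256.
Numerically: E[X] ≈ 1880.0742.

E[X] = C(43,5)·2^(1−C(5,2)) = 481299/256 ≈ 1880.0742.


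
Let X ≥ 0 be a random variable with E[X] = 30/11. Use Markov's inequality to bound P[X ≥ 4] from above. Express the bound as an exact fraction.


μ = E[X] = 30/11, a = 4.
Markov: P[X ≥ 4] ≤ μ/a = (30/11)/4 = 15/22.
Numerically: ≈ 0.681818.
(Since a = 4 > μ = 2.727273, the bound 15/22 is < 1 and informative.)

P[X ≥ 4] ≤ 15/22 ≈ 0.681818.


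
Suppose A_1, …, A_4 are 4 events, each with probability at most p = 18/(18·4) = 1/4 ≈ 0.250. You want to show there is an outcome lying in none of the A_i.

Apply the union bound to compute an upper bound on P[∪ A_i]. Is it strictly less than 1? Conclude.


Union bound: P[∪_{i=1}^{4} A_i] ≤ Σ_i P[A_i] ≤ 4·p = 4·(1/4) = 1.
Numerically: 1 ≈ 1.000.
Is 1 < 1? NO.
Since the bound 1 is ≥ 1, the union bound is uninformative here; it does NOT by itself certify existence.

4·p = 1 ≈ 1.000; existence NOT certified by the union bound.


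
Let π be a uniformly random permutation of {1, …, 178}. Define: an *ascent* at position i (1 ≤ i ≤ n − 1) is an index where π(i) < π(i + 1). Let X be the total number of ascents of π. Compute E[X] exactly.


Write X = Σ X_I over i = 1, …, 177, with X_I the indicator of one ascent.
There are 177 indicators.
For each fixed i, the pair (π(i), π(i+1)) is a uniformly random ordered pair of distinct values from {1, …, 178}; by symmetry P[π(i) < π(i+1)] = 1/2.
By linearity: E[X] = 177 · (1/2) = (178 − 1) · (1/2) = 177/2 ≈ 88.50000.

E[X] = 177/2 = 88.50000.


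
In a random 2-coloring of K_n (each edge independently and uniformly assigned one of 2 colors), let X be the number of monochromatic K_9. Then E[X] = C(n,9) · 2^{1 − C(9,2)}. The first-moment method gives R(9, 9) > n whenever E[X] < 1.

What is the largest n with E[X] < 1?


We need C(n, 9) · 2^{1 − 36} < 1, i.e. C(n, 9) < 2^{36 − 1} = 34359738368.
Check values of n near the boundary:
  n = 62: C(62, 9) = 20286591270; 20286591270 < 34359738368? YES
  n = 63: C(63, 9) = 23667689815; 23667689815 < 34359738368? YES
  n = 64: C(64, 9) = 27540584512; 27540584512 < 34359738368? YES
  n = 65: C(65, 9) = 31966749880; 31966749880 < 34359738368? YES
  n = 66: C(66, 9) = 37014131440; 37014131440 < 34359738368? NO
  n = 67: C(67, 9) = 42757703560; 42757703560 < 34359738368? NO
  n = 68: C(68, 9) = 49280065120; 49280065120 < 34359738368? NO
The largest n with C(n, 9) < 34359738368 is n = 65 (where E[X] = 3995843735/4294967296 ≈ 0.9303549). Hence R(9, 9) > 65, i.e. R(9, 9) ≥ 66.

Largest n = 65; hence R(9, 9) > 65.


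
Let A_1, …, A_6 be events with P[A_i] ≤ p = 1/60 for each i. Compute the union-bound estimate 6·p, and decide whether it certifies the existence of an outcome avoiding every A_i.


Union bound: P[∪_{i=1}^{6} A_i] ≤ Σ_i P[A_i] ≤ 6·p = 6·(1/60) = 1/10.
Numerically: 1/10 ≈ 0.1000000.
Is 1/10 < 1? YES.
Since P[∪ A_i] ≤ 1/10 < 1, the complement has P[∩ A_i^c] ≥ 1 − 1/10 = 9/10 > 0, so some outcome avoids every A_i.

6·p = 1/10 ≈ 0.1000000; existence CERTIFIED by the union bound.


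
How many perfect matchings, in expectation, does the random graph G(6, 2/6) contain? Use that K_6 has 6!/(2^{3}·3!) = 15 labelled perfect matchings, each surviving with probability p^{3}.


K_6 has 6!/(2^{3}·3!) = 15 labelled perfect matchings.
For each such perfect matching H, let X_H = 1 if all 3 edges of H are present in G. Then P[X_H = 1] = p^{3} = (1/3)^{3} = 1/27.
Summing the indicators: E[X] = Σ_H E[X_H] = 15 · p^{3} = 15 · 1/27 = 5/9.
Numerically: E[X] ≈ 0.55556.

E[X] = 15 · (1/3)^{3} = 5/9 ≈ 0.55556.


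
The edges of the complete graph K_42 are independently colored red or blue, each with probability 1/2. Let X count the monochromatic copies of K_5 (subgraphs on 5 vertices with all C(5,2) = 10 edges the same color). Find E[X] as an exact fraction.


Let X = Σ_S X_S over the C(42, 5) = 850668 subsets S of size 5, where X_S = 1 if the K_5 on S is monochromatic.
For a fixed S, the K_5 on S has C(5, 2) = 10 edges. P[all 10 edges red] = (1/2)^10, and likewise for blue, so P[monochromatic] = 2·(1/2)^10 = 2^{1 − 10} = 1/512.
Summing: E[X] = C(42, 5) · 2^{1 − 10} = 850668 · 1/512 = 212667/128.
Numerically: E[X] ≈ 1661.461.

E[X] = C(42,5)·2^(1−C(5,2)) = 212667/128 ≈ 1661.461.


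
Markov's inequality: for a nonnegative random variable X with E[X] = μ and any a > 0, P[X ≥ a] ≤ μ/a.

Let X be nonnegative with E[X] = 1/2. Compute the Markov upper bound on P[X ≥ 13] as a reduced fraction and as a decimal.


μ = E[X] = 1/2, a = 13.
Markov: P[X ≥ 13] ≤ μ/a = (1/2)/13 = 1/26.
Numerically: ≈ 0.0385.
(Since a = 13 > μ = 0.5000, the bound 1/26 is < 1 and informative.)

P[X ≥ 13] ≤ 1/26 ≈ 0.0385.


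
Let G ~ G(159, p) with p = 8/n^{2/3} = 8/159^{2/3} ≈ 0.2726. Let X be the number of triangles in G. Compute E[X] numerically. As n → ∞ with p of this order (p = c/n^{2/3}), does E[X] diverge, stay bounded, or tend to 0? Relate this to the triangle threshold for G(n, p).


Number of potential triangles: C(159, 3) = 657359.
Each occurs with probability p³ ≈ (0.2726)³ ≈ 2.025236e-02.
By linearity: E[X] = C(159, 3)·p³ ≈ 657359 · 2.025236e-02 ≈ 13313.0734.
Since α = 2/3 < 1, p = c/n^{2/3} ≫ 1/n is above the triangle threshold p ~ 1/n. Asymptotically E[X] ~ (c³/6)·n^{3(1−α)} = (8³/6)·n^{1} → ∞; triangles are abundant w.h.p.

E[X] ≈ 13313.0734; in regime p = Θ(1/n^{2/3}) E[X] diverges (above the triangle threshold p ~ 1/n).


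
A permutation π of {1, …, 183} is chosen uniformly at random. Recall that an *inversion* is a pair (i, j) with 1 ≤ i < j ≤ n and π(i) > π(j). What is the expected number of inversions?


Write X = Σ X_I over the C(183, 2) = 16653 pairs i < j, with X_I the indicator of one inversion.
There are 16653 indicators.
For each fixed pair i < j, the values π(i) and π(j) are two distinct elements of {1, …, 183} in uniformly random order; by symmetry P[π(i) > π(j)] = 1/2.
By linearity: E[X] = 16653 · (1/2) = C(183, 2) · (1/2) = 16653/2 = 16653/2 ≈ 8326.500.

E[X] = 16653/2 = 8326.500.


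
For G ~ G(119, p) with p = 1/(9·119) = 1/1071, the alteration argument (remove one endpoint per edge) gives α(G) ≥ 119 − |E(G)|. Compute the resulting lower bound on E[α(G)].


E[|E(G)|] = C(119, 2)·p = 7021 · (1/1071) = 59/9.
E[α(G)] ≥ n − E[|E(G)|] = 119 − 59/9 = 1012/9.
Numerically: ≈ 112.444.
(This is only a lower bound; the true E[α(G)] may be larger.)

E[α(G)] ≥ 1012/9 ≈ 112.444.


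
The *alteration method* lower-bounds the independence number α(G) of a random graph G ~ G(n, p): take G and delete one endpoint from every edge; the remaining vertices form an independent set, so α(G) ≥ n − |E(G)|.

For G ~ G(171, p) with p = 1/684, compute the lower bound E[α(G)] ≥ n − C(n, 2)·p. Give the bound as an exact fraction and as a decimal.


E[|E(G)|] = C(171, 2)·p = 14535 · (1/684) = 85/4.
E[α(G)] ≥ n − E[|E(G)|] = 171 − 85/4 = 599/4.
Numerically: ≈ 149.75000.
(This is only a lower bound; the true E[α(G)] may be larger.)

E[α(G)] ≥ 599/4 ≈ 149.75000.


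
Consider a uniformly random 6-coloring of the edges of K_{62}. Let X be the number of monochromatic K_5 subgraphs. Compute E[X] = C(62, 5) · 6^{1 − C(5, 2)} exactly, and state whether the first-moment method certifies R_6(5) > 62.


E[X] = C(62, 5) · 6^{1 − 10} = 6471002 · 6^{−9} = 6471002/10077696.
As a reduced fraction: E[X] = 3235501/5038848 ≈ 0.6421.
Is E[X] < 1? YES.
Since E[X] < 1, there exists a 6-coloring of K_{62} with no monochromatic K_5; hence R_6(5) > 62.

E[X] = 3235501/5038848 ≈ 0.6421; E[X] < 1, so R_6(5) > 62.


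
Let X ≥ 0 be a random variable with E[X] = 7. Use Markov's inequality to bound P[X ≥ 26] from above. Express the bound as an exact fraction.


μ = E[X] = 7, a = 26.
Markov: P[X ≥ 26] ≤ μ/a = (7)/26 = 7/26.
Numerically: ≈ 0.26923.
(Since a = 26 > μ = 7.00000, the bound 7/26 is < 1 and informative.)

P[X ≥ 26] ≤ 7/26 ≈ 0.26923.


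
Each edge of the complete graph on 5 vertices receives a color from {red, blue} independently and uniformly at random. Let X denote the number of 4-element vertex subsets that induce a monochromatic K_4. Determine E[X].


Let X = Σ_S X_S over the C(5, 4) = 5 subsets S of size 4, where X_S = 1 if the K_4 on S is monochromatic.
For a fixed S, the K_4 on S has C(4, 2) = 6 edges. P[all 6 edges red] = (1/2)^6, and likewise for blue, so P[monochromatic] = 2·(1/2)^6 = 2^{1 − 6} = 1/32.
Summing: E[X] = C(5, 4) · 2^{1 − 6} = 5 · 1/32 = 5/32.
Numerically: E[X] ≈ 0.15625.

E[X] = C(5,4)·2^(1−C(4,2)) = 5/32 ≈ 0.15625.


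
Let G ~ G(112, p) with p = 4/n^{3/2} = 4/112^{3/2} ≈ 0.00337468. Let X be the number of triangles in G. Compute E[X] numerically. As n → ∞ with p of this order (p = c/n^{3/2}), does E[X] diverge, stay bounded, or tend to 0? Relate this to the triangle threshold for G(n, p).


Number of potential triangles: C(112, 3) = 227920.
Each occurs with probability p³ ≈ (0.00337468)³ ≈ 3.84325209e-08.
By linearity: E[X] = C(112, 3)·p³ ≈ 227920 · 3.84325209e-08 ≈ 0.008760.
Since α = 3/2 > 1, p = c/n^{3/2} = o(1/n) is below the triangle threshold p ~ 1/n. Asymptotically E[X] ~ (c³/6)·n^{3(1−α)} = (4³/6)·n^{-1.5} → 0, so by Markov's inequality G has no triangles w.h.p.

E[X] ≈ 0.008760; in regime p = Θ(1/n^{3/2}) E[X] tends to 0 (below the triangle threshold p ~ 1/n).


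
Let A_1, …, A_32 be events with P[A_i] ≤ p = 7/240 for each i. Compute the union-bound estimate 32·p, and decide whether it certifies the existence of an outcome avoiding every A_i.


Union bound: P[∪_{i=1}^{32} A_i] ≤ Σ_i P[A_i] ≤ 32·p = 32·(7/240) = 14/15.
Numerically: 14/15 ≈ 0.9333.
Is 14/15 < 1? YES.
Since P[∪ A_i] ≤ 14/15 < 1, the complement has P[∩ A_i^c] ≥ 1 − 14/15 = 1/15 > 0, so some outcome avoids every A_i.

32·p = 14/15 ≈ 0.9333; existence CERTIFIED by the union bound.


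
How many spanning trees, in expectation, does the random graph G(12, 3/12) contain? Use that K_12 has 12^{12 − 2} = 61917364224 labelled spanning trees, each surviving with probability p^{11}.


K_12 has 12^{12 − 2} = 61917364224 labelled spanning trees.
For each such spanning tree H, let X_H = 1 if all 11 edges of H are present in G. Then P[X_H = 1] = p^{11} = (1/4)^{11} = 1/4194304.
Summing the indicators: E[X] = Σ_H E[X_H] = 61917364224 · p^{11} = 61917364224 · 1/4194304 = 59049/4.
Numerically: E[X] ≈ 14762.2.

E[X] = 61917364224 · (1/4)^{11} = 59049/4 ≈ 14762.2.


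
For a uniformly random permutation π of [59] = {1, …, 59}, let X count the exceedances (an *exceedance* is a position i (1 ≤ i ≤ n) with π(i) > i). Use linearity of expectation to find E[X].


Write X = Σ_{i=1}^{59} X_i, where X_i = 1_{π(i) > i}.
For each fixed i, π(i) is uniform over {1, …, 59} (marginal of a uniform permutation), so P[π(i) > i] = (n − i)/n. Summing: Σ_{i=1}^{59} (n − i)/n = (0 + 1 + … + 58)/59 = 59(59 − 1)/(2·59) = (59 − 1)/2.
Hence E[X] = Σ_{i=1}^{59} (59 − i)/59 = 29 ≈ 29.0000.

E[X] = 29 = 29.0000.


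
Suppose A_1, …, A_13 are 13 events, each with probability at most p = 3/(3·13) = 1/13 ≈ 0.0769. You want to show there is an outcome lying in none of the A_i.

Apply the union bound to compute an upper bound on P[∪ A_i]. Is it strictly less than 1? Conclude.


Union bound: P[∪_{i=1}^{13} A_i] ≤ Σ_i P[A_i] ≤ 13·p = 13·(1/13) = 1.
Numerically: 1 ≈ 1.0000.
Is 1 < 1? NO.
Since the bound 1 is ≥ 1, the union bound is uninformative here; it does NOT by itself certify existence.

13·p = 1 ≈ 1.0000; existence NOT certified by the union bound.


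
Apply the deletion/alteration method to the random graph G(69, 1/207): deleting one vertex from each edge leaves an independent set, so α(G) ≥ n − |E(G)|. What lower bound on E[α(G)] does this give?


E[|E(G)|] = C(69, 2)·p = 2346 · (1/207) = 34/3.
E[α(G)] ≥ n − E[|E(G)|] = 69 − 34/3 = 173/3.
Numerically: ≈ 57.666667.
(This is only a lower bound; the true E[α(G)] may be larger.)

E[α(G)] ≥ 173/3 ≈ 57.666667.


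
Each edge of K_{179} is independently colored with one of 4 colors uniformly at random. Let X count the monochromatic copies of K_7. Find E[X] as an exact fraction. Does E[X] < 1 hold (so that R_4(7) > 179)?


E[X] = C(179, 7) · 4^{1 − 21} = 1037437234460 · 4^{−20} = 1037437234460/1099511627776.
As a reduced fraction: E[X] = 259359308615/274877906944 ≈ 0.944.
Is E[X] < 1? YES.
Since E[X] < 1, there exists a 4-coloring of K_{179} with no monochromatic K_7; hence R_4(7) > 179.

E[X] = 259359308615/274877906944 ≈ 0.944; E[X] < 1, so R_4(7) > 179.


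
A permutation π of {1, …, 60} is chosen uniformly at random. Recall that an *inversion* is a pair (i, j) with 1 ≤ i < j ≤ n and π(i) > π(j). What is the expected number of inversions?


Write X = Σ X_I over the C(60, 2) = 1770 pairs i < j, with X_I the indicator of one inversion.
There are 1770 indicators.
For each fixed pair i < j, the values π(i) and π(j) are two distinct elements of {1, …, 60} in uniformly random order; by symmetry P[π(i) > π(j)] = 1/2.
By linearity: E[X] = 1770 · (1/2) = C(60, 2) · (1/2) = 1770/2 = 885 ≈ 885.0000.

E[X] = 885 = 885.0000.


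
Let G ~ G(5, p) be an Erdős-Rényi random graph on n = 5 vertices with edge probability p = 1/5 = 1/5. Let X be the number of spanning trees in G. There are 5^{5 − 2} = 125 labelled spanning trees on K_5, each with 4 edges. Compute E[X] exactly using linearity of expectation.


K_5 has 5^{5 − 2} = 125 labelled spanning trees.
For each such spanning tree H, let X_H = 1 if all 4 edges of H are present in G. Then P[X_H = 1] = p^{4} = (1/5)^{4} = 1/625.
By linearity of expectation: E[X] = Σ_H E[X_H] = 125 · p^{4} = 125 · 1/625 = 1/5.
Numerically: E[X] ≈ 0.2.

E[X] = 125 · (1/5)^{4} = 1/5 ≈ 0.2.


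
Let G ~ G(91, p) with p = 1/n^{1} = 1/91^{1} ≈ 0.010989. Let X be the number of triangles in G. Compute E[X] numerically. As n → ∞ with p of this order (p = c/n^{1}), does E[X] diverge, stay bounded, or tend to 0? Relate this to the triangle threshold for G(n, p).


Number of potential triangles: C(91, 3) = 121485.
Each occurs with probability p³ ≈ (0.010989)³ ≈ 1.32701497e-06.
By linearity: E[X] = C(91, 3)·p³ ≈ 121485 · 1.32701497e-06 ≈ 0.161212.
Here α = 1, so p = 1/n is exactly at the triangle threshold p ~ 1/n. Asymptotically E[X] → c³/6 = 1³/6 = 1/6 ≈ 0.166667, a bounded constant. In this regime the triangle count is asymptotically Poisson(c³/6).

E[X] ≈ 0.161212; in regime p = Θ(1/n^{1}) E[X] stays bounded (at the triangle threshold p ~ 1/n).


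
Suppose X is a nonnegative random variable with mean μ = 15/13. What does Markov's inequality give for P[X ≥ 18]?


μ = E[X] = 15/13, a = 18.
Markov: P[X ≥ 18] ≤ μ/a = (15/13)/18 = 5/78.
Numerically: ≈ 0.0641.
(Since a = 18 > μ = 1.1538, the bound 5/78 is < 1 and informative.)

P[X ≥ 18] ≤ 5/78 ≈ 0.0641.


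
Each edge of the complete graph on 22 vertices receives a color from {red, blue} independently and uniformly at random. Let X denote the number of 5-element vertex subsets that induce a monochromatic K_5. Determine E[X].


Let X = Σ_S X_S over the C(22, 5) = 26334 subsets S of size 5, where X_S = 1 if the K_5 on S is monochromatic.
For a fixed S, the K_5 on S has C(5, 2) = 10 edges. P[all 10 edges red] = (1/2)^10, and likewise for blue, so P[monochromatic] = 2·(1/2)^10 = 2^{1 − 10} = 1/512.
Summing: E[X] = C(22, 5) · 2^{1 − 10} = 26334 · 1/512 = 13167/256.
Numerically: E[X] ≈ 51.4336.

E[X] = C(22,5)·2^(1−C(5,2)) = 13167/256 ≈ 51.4336.


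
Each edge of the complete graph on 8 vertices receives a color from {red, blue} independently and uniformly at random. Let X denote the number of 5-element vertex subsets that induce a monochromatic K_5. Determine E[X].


Let X = Σ_S X_S over the C(8, 5) = 56 subsets S of size 5, where X_S = 1 if the K_5 on S is monochromatic.
For a fixed S, the K_5 on S has C(5, 2) = 10 edges. P[all 10 edges red] = (1/2)^10, and likewise for blue, so P[monochromatic] = 2·(1/2)^10 = 2^{1 − 10} = 1/512.
By linearity: E[X] = C(8, 5) · 2^{1 − 10} = 56 · 1/512 = 7/64.
Numerically: E[X] ≈ 0.109375.

E[X] = C(8,5)·2^(1−C(5,2)) = 7/64 ≈ 0.109375.


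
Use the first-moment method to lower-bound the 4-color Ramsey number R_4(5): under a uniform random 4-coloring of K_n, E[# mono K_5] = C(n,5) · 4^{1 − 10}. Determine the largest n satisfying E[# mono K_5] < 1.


We need C(n, 5) · 4^{1 − 10} < 1, i.e. C(n, 5) < 4^{10 − 1} = 262144.
Check values of n near the boundary:
  n = 29: C(29, 5) = 118755; 118755 < 262144? YES
  n = 30: C(30, 5) = 142506; 142506 < 262144? YES
  n = 31: C(31, 5) = 169911; 169911 < 262144? YES
  n = 32: C(32, 5) = 201376; 201376 < 262144? YES
  n = 33: C(33, 5) = 237336; 237336 < 262144? YES
  n = 34: C(34, 5) = 278256; 278256 < 262144? NO
  n = 35: C(35, 5) = 324632; 324632 < 262144? NO
The largest n with C(n, 5) < 262144 is n = 33 (where E[X] = 29667/32768 ≈ 0.90536). Hence R_4(5) > 33, i.e. R_4(5) ≥ 34.

Largest n = 33; hence R_4(5) > 33.


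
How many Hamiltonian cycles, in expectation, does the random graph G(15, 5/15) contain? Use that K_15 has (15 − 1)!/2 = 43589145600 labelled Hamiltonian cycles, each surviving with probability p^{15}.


K_15 has (15 − 1)!/2 = 43589145600 labelled Hamiltonian cycles.
For each such Hamiltonian cycle H, let X_H = 1 if all 15 edges of H are present in G. Then P[X_H = 1] = p^{15} = (1/3)^{15} = 1/14348907.
Summing the indicators: E[X] = Σ_H E[X_H] = 43589145600 · p^{15} = 43589145600 · 1/14348907 = 179379200/59049.
Numerically: E[X] ≈ 3037.8.

E[X] = 43589145600 · (1/3)^{15} = 179379200/59049 ≈ 3037.8.


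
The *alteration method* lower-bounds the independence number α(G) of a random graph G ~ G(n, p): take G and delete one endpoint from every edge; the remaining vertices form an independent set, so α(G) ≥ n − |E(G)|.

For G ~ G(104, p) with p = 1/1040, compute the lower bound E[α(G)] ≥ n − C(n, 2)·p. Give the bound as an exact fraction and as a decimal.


E[|E(G)|] = C(104, 2)·p = 5356 · (1/1040) = 103/20.
E[α(G)] ≥ n − E[|E(G)|] = 104 − 103/20 = 1977/20.
Numerically: ≈ 98.8500.
(This is only a lower bound; the true E[α(G)] may be larger.)

E[α(G)] ≥ 1977/20 ≈ 98.8500.


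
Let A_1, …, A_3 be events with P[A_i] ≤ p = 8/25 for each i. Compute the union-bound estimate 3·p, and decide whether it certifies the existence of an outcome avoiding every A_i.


Union bound: P[∪_{i=1}^{3} A_i] ≤ Σ_i P[A_i] ≤ 3·p = 3·(8/25) = 24/25.
Numerically: 24/25 ≈ 0.9600000.
Is 24/25 < 1? YES.
Since P[∪ A_i] ≤ 24/25 < 1, the complement has P[∩ A_i^c] ≥ 1 − 24/25 = 1/25 > 0, so some outcome avoids every A_i.

3·p = 24/25 ≈ 0.9600000; existence CERTIFIED by the union bound.


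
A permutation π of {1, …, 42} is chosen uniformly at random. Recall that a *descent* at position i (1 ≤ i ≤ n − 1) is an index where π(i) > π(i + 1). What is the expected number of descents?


Write X = Σ X_I over i = 1, …, 41, with X_I the indicator of one descent.
There are 41 indicators.
For each fixed i, the pair (π(i), π(i+1)) is a uniformly random ordered pair of distinct values from {1, …, 42}; by symmetry P[π(i) > π(i+1)] = 1/2.
By linearity: E[X] = 41 · (1/2) = (42 − 1) · (1/2) = 41/2 ≈ 20.50000.

E[X] = 41/2 = 20.50000.


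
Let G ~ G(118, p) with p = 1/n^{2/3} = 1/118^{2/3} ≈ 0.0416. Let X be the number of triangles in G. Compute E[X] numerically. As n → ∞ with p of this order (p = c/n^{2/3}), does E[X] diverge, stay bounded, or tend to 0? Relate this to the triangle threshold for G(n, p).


Number of potential triangles: C(118, 3) = 266916.
Each occurs with probability p³ ≈ (0.0416)³ ≈ 7.18184e-05.
By linearity: E[X] = C(118, 3)·p³ ≈ 266916 · 7.18184e-05 ≈ 19.169.
Since α = 2/3 < 1, p = c/n^{2/3} ≫ 1/n is above the triangle threshold p ~ 1/n. Asymptotically E[X] ~ (c³/6)·n^{3(1−α)} = (1³/6)·n^{1} → ∞; triangles are abundant w.h.p.

E[X] ≈ 19.169; in regime p = Θ(1/n^{2/3}) E[X] diverges (above the triangle threshold p ~ 1/n).


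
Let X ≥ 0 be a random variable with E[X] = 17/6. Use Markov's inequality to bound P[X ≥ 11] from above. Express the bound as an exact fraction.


μ = E[X] = 17/6, a = 11.
Markov: P[X ≥ 11] ≤ μ/a = (17/6)/11 = 17/66.
Numerically: ≈ 0.25758.
(Since a = 11 > μ = 2.83333, the bound 17/66 is < 1 and informative.)

P[X ≥ 11] ≤ 17/66 ≈ 0.25758.


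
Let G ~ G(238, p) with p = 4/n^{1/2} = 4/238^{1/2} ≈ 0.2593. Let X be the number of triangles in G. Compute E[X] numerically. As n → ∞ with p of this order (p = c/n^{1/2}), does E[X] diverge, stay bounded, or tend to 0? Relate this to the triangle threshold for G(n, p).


Number of potential triangles: C(238, 3) = 2218636.
Each occurs with probability p³ ≈ (0.2593)³ ≈ 1.743069e-02.
By linearity: E[X] = C(238, 3)·p³ ≈ 2218636 · 1.743069e-02 ≈ 38672.3527.
Since α = 1/2 < 1, p = c/n^{1/2} ≫ 1/n is above the triangle threshold p ~ 1/n. Asymptotically E[X] ~ (c³/6)·n^{3(1−α)} = (4³/6)·n^{1.5} → ∞; triangles are abundant w.h.p.

E[X] ≈ 38672.3527; in regime p = Θ(1/n^{1/2}) E[X] diverges (above the triangle threshold p ~ 1/n).


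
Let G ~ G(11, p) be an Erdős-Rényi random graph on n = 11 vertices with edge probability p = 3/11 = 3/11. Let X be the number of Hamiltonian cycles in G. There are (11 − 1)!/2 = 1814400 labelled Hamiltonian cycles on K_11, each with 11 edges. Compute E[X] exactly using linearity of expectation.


K_11 has (11 − 1)!/2 = 1814400 labelled Hamiltonian cycles.
For each such Hamiltonian cycle H, let X_H = 1 if all 11 edges of H are present in G. Then P[X_H = 1] = p^{11} = (3/11)^{11} = 177147/285311670611.
By linearity of expectation: E[X] = Σ_H E[X_H] = 1814400 · p^{11} = 1814400 · 177147/285311670611 = 321415516800/285311670611.
Numerically: E[X] ≈ 1.127.

E[X] = 1814400 · (3/11)^{11} = 321415516800/285311670611 ≈ 1.127.


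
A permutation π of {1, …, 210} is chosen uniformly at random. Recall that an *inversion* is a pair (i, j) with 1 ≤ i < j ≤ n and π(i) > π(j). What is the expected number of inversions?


Write X = Σ X_I over the C(210, 2) = 21945 pairs i < j, with X_I the indicator of one inversion.
There are 21945 indicators.
For each fixed pair i < j, the values π(i) and π(j) are two distinct elements of {1, …, 210} in uniformly random order; by symmetry P[π(i) > π(j)] = 1/2.
By linearity: E[X] = 21945 · (1/2) = C(210, 2) · (1/2) = 21945/2 = 21945/2 ≈ 10972.50000.

E[X] = 21945/2 = 10972.50000.


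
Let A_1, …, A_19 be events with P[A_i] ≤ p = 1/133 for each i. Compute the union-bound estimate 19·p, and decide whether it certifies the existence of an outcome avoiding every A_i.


Union bound: P[∪_{i=1}^{19} A_i] ≤ Σ_i P[A_i] ≤ 19·p = 19·(1/133) = 1/7.
Numerically: 1/7 ≈ 0.1429.
Is 1/7 < 1? YES.
Since P[∪ A_i] ≤ 1/7 < 1, the complement has P[∩ A_i^c] ≥ 1 − 1/7 = 6/7 > 0, so some outcome avoids every A_i.

19·p = 1/7 ≈ 0.1429; existence CERTIFIED by the union bound.


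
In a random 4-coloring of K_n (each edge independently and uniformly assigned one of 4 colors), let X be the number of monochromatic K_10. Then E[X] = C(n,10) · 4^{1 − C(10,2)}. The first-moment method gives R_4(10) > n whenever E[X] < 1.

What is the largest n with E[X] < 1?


We need C(n, 10) · 4^{1 − 45} < 1, i.e. C(n, 10) < 4^{45 − 1} = 309485009821345068724781056.
Check values of n near the boundary:
  n = 2022: C(2022, 10) = 307870445231474093395937796; 307870445231474093395937796 < 309485009821345068724781056? YES
  n = 2023: C(2023, 10) = 309399856285778485315440716; 309399856285778485315440716 < 309485009821345068724781056? YES
  n = 2024: C(2024, 10) = 310936101848269937576192656; 310936101848269937576192656 < 309485009821345068724781056? NO
The largest n with C(n, 10) < 309485009821345068724781056 is n = 2023 (where E[X] = 77349964071444621328860179/77371252455336267181195264 ≈ 0.99972). Hence R_4(10) > 2023, i.e. R_4(10) ≥ 2024.

Largest n = 2023; hence R_4(10) > 2023.


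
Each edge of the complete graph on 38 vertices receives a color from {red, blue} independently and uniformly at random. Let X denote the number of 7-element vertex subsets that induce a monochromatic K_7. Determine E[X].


Let X = Σ_S X_S over the C(38, 7) = 12620256 subsets S of size 7, where X_S = 1 if the K_7 on S is monochromatic.
For a fixed S, the K_7 on S has C(7, 2) = 21 edges. P[all 21 edges red] = (1/2)^21, and likewise for blue, so P[monochromatic] = 2·(1/2)^21 = 2^{1 − 21} = 1/1048576.
Summing: E[X] = C(38, 7) · 2^{1 − 21} = 12620256 · 1/1048576 = 394383/32768.
Numerically: E[X] ≈ 12.03561.

E[X] = C(38,7)·2^(1−C(7,2)) = 394383/32768 ≈ 12.03561.


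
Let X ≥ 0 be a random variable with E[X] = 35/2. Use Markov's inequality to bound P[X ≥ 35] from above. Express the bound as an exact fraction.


μ = E[X] = 35/2, a = 35.
Markov: P[X ≥ 35] ≤ μ/a = (35/2)/35 = 1/2.
Numerically: ≈ 0.500000.
(Since a = 35 > μ = 17.500000, the bound 1/2 is < 1 and informative.)

P[X ≥ 35] ≤ 1/2 ≈ 0.500000.


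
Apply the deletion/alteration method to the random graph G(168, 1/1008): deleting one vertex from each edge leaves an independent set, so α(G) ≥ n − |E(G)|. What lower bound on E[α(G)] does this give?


E[|E(G)|] = C(168, 2)·p = 14028 · (1/1008) = 167/12.
E[α(G)] ≥ n − E[|E(G)|] = 168 − 167/12 = 1849/12.
Numerically: ≈ 154.08333.
(This is only a lower bound; the true E[α(G)] may be larger.)

E[α(G)] ≥ 1849/12 ≈ 154.08333.


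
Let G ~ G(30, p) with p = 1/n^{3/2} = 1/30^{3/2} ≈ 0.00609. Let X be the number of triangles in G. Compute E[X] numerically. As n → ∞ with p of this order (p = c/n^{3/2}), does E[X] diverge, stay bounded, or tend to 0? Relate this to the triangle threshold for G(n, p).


Number of potential triangles: C(30, 3) = 4060.
Each occurs with probability p³ ≈ (0.00609)³ ≈ 2.25400e-07.
By linearity: E[X] = C(30, 3)·p³ ≈ 4060 · 2.25400e-07 ≈ 0.001.
Since α = 3/2 > 1, p = c/n^{3/2} = o(1/n) is below the triangle threshold p ~ 1/n. Asymptotically E[X] ~ (c³/6)·n^{3(1−α)} = (1³/6)·n^{-1.5} → 0, so by Markov's inequality G has no triangles w.h.p.

E[X] ≈ 0.001; in regime p = Θ(1/n^{3/2}) E[X] tends to 0 (below the triangle threshold p ~ 1/n).


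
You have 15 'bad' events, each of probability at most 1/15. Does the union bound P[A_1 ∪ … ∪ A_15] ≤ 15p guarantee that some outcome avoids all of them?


Union bound: P[∪_{i=1}^{15} A_i] ≤ Σ_i P[A_i] ≤ 15·p = 15·(1/15) = 1.
Numerically: 1 ≈ 1.0000.
Is 1 < 1? NO.
Since the bound 1 is ≥ 1, the union bound is uninformative here; it does NOT by itself certify existence.

15·p = 1 ≈ 1.0000; existence NOT certified by the union bound.


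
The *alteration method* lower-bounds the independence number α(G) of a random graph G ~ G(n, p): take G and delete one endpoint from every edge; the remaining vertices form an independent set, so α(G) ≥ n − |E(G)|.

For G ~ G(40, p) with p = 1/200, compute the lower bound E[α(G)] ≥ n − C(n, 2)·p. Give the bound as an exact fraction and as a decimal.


E[|E(G)|] = C(40, 2)·p = 780 · (1/200) = 39/10.
E[α(G)] ≥ n − E[|E(G)|] = 40 − 39/10 = 361/10.
Numerically: ≈ 36.10000.
(This is only a lower bound; the true E[α(G)] may be larger.)

E[α(G)] ≥ 361/10 ≈ 36.10000.


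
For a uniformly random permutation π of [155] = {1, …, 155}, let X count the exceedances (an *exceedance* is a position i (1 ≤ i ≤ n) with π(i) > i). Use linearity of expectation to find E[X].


Write X = Σ_{i=1}^{155} X_i, where X_i = 1_{π(i) > i}.
For each fixed i, π(i) is uniform over {1, …, 155} (marginal of a uniform permutation), so P[π(i) > i] = (n − i)/n. Summing: Σ_{i=1}^{155} (n − i)/n = (0 + 1 + … + 154)/155 = 155(155 − 1)/(2·155) = (155 − 1)/2.
Hence E[X] = Σ_{i=1}^{155} (155 − i)/155 = 77 ≈ 77.000.

E[X] = 77 = 77.000.


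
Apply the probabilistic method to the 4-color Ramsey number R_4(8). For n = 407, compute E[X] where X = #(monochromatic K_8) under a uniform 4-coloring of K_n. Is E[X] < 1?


E[X] = C(407, 8) · 4^{1 − 28} = 17424959239309050 · 4^{−27} = 17424959239309050/18014398509481984.
As a reduced fraction: E[X] = 8712479619654525/9007199254740992 ≈ 0.967280.
Is E[X] < 1? YES.
Since E[X] < 1, there exists a 4-coloring of K_{407} with no monochromatic K_8; hence R_4(8) > 407.

E[X] = 8712479619654525/9007199254740992 ≈ 0.967280; E[X] < 1, so R_4(8) > 407.


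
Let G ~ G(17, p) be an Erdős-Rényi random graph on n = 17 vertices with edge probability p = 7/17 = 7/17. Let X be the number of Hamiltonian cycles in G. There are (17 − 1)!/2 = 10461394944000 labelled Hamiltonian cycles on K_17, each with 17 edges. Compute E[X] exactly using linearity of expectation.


K_17 has (17 − 1)!/2 = 10461394944000 labelled Hamiltonian cycles.
For each such Hamiltonian cycle H, let X_H = 1 if all 17 edges of H are present in G. Then P[X_H = 1] = p^{17} = (7/17)^{17} = 232630513987207/827240261886336764177.
By linearity of expectation: E[X] = Σ_H E[X_H] = 10461394944000 · p^{17} = 10461394944000 · 232630513987207/827240261886336764177 = 2433639682845888590481408000/827240261886336764177.
Numerically: E[X] ≈ 2.94188e+06.

E[X] = 10461394944000 · (7/17)^{17} = 2433639682845888590481408000/827240261886336764177 ≈ 2.94188e+06.


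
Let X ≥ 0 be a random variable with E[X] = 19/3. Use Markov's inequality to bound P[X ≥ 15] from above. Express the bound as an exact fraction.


μ = E[X] = 19/3, a = 15.
Markov: P[X ≥ 15] ≤ μ/a = (19/3)/15 = 19/45.
Numerically: ≈ 0.422.
(Since a = 15 > μ = 6.333, the bound 19/45 is < 1 and informative.)

P[X ≥ 15] ≤ 19/45 ≈ 0.422.


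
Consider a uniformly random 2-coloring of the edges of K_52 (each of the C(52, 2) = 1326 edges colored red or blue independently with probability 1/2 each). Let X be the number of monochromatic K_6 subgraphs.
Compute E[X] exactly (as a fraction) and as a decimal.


Let X = Σ_S X_S over the C(52, 6) = 20358520 subsets S of size 6, where X_S = 1 if the K_6 on S is monochromatic.
For a fixed S, the K_6 on S has C(6, 2) = 15 edges. P[all 15 edges red] = (1/2)^15, and likewise for blue, so P[monochromatic] = 2·(1/2)^15 = 2^{1 − 15} = 1/16384.
By linearity: E[X] = C(52, 6) · 2^{1 − 15} = 20358520 · 1/16384 = 2544815/2048.
Numerically: E[X] ≈ 1242.585.

E[X] = C(52,6)·2^(1−C(6,2)) = 2544815/2048 ≈ 1242.585.


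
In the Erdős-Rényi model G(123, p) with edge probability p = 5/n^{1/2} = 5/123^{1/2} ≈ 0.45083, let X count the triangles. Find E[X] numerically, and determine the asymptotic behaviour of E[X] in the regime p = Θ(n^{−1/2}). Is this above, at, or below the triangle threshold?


Number of potential triangles: C(123, 3) = 302621.
Each occurs with probability p³ ≈ (0.45083)³ ≈ 9.1633093e-02.
By linearity: E[X] = C(123, 3)·p³ ≈ 302621 · 9.1633093e-02 ≈ 27730.09822.
Since α = 1/2 < 1, p = c/n^{1/2} ≫ 1/n is above the triangle threshold p ~ 1/n. Asymptotically E[X] ~ (c³/6)·n^{3(1−α)} = (5³/6)·n^{1.5} → ∞; triangles are abundant w.h.p.

E[X] ≈ 27730.09822; in regime p = Θ(1/n^{1/2}) E[X] diverges (above the triangle threshold p ~ 1/n).


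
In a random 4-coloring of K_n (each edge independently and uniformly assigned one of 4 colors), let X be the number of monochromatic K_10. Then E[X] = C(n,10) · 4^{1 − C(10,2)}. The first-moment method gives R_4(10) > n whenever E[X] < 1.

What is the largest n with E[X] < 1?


We need C(n, 10) · 4^{1 − 45} < 1, i.e. C(n, 10) < 4^{45 − 1} = 309485009821345068724781056.
Check values of n near the boundary:
  n = 2017: C(2017, 10) = 300324964434452596180990448; 300324964434452596180990448 < 309485009821345068724781056? YES
  n = 2018: C(2018, 10) = 301820606687612220663963508; 301820606687612220663963508 < 309485009821345068724781056? YES
  n = 2019: C(2019, 10) = 303322949179835278009229628; 303322949179835278009229628 < 309485009821345068724781056? YES
  n = 2020: C(2020, 10) = 304832018578739931133653656; 304832018578739931133653656 < 309485009821345068724781056? YES
  n = 2021: C(2021, 10) = 306347841644770462864800616; 306347841644770462864800616 < 309485009821345068724781056? YES
  n = 2022: C(2022, 10) = 307870445231474093395937796; 307870445231474093395937796 < 309485009821345068724781056? YES
  n = 2023: C(2023, 10) = 309399856285778485315440716; 309399856285778485315440716 < 309485009821345068724781056? YES
  n = 2024: C(2024, 10) = 310936101848269937576192656; 310936101848269937576192656 < 309485009821345068724781056? NO
  n = 2025: C(2025, 10) = 312479209053472269772600560; 312479209053472269772600560 < 309485009821345068724781056? NO
  n = 2026: C(2026, 10) = 314029205130126398094885285; 314029205130126398094885285 < 309485009821345068724781056? NO
The largest n with C(n, 10) < 309485009821345068724781056 is n = 2023 (where E[X] = 77349964071444621328860179/77371252455336267181195264 ≈ 0.999725). Hence R_4(10) > 2023, i.e. R_4(10) ≥ 2024.

Largest n = 2023; hence R_4(10) > 2023.


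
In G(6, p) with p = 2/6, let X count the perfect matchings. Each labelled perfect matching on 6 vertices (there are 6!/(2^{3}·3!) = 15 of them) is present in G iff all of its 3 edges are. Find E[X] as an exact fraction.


K_6 has 6!/(2^{3}·3!) = 15 labelled perfect matchings.
For each such perfect matching H, let X_H = 1 if all 3 edges of H are present in G. Then P[X_H = 1] = p^{3} = (1/3)^{3} = 1/27.
By linearity: E[X] = Σ_H E[X_H] = 15 · p^{3} = 15 · 1/27 = 5/9.
Numerically: E[X] ≈ 0.555556.

E[X] = 15 · (1/3)^{3} = 5/9 ≈ 0.555556.


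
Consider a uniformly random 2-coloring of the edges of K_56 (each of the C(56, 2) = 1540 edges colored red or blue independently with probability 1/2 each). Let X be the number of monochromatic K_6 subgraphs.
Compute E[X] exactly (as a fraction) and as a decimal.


Let X = Σ_S X_S over the C(56, 6) = 32468436 subsets S of size 6, where X_S = 1 if the K_6 on S is monochromatic.
For a fixed S, the K_6 on S has C(6, 2) = 15 edges. P[all 15 edges red] = (1/2)^15, and likewise for blue, so P[monochromatic] = 2·(1/2)^15 = 2^{1 − 15} = 1/16384.
Summing: E[X] = C(56, 6) · 2^{1 − 15} = 32468436 · 1/16384 = 8117109/4096.
Numerically: E[X] ≈ 1981.716064.

E[X] = C(56,6)·2^(1−C(6,2)) = 8117109/4096 ≈ 1981.716064.


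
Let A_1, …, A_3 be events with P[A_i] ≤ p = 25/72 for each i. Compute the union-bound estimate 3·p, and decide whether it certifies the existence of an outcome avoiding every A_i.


Union bound: P[∪_{i=1}^{3} A_i] ≤ Σ_i P[A_i] ≤ 3·p = 3·(25/72) = 25/24.
Numerically: 25/24 ≈ 1.041667.
Is 25/24 < 1? NO.
Since the bound 25/24 is ≥ 1, the union bound is uninformative here; it does NOT by itself certify existence.

3·p = 25/24 ≈ 1.041667; existence NOT certified by the union bound.


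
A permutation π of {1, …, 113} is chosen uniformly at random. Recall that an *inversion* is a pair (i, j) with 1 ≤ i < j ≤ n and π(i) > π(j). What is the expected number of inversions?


Write X = Σ X_I over the C(113, 2) = 6328 pairs i < j, with X_I the indicator of one inversion.
There are 6328 indicators.
For each fixed pair i < j, the values π(i) and π(j) are two distinct elements of {1, …, 113} in uniformly random order; by symmetry P[π(i) > π(j)] = 1/2.
By linearity: E[X] = 6328 · (1/2) = C(113, 2) · (1/2) = 6328/2 = 3164 ≈ 3164.0000.

E[X] = 3164 = 3164.0000.
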